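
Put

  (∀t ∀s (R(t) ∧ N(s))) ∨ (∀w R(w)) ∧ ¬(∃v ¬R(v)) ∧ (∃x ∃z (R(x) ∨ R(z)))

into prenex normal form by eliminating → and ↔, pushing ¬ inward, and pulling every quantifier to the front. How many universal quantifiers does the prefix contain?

Drive negations inward (¬∀x A ≡ ∃x ¬A, ¬∃x A ≡ ∀x ¬A, De Morgan for ∧/∨):
  (∀t ∀s (R(t) ∧ N(s))) ∨ (∀w R(w)) ∧ (∀v R(v)) ∧ (∃x ∃z (R(x) ∨ R(z)))
Pull the quantifiers to the front (each side's bound variable is not free in the other side):
  ∀t ∀s ∀w ∀v ∃x ∃z (R(t) ∧ N(s) ∨ R(w) ∧ R(v) ∧ (R(x) ∨ R(z)))
The prefix is ∀t ∀s ∀w ∀v ∃x ∃z: 4 universal, 2 existential.

4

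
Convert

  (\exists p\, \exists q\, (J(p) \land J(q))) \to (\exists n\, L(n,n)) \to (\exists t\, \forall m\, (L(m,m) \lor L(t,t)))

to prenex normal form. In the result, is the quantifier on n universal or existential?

universal

First replace A → B with ¬A ∨ B.
  \neg (\exists p\, \exists q\, (J(p) \land J(q))) \lor \neg (\exists n\, L(n,n)) \lor (\exists t\, \forall m\, (L(m,m) \lor L(t,t)))
Push ¬ through the quantifiers and connectives to reach negation normal form:
  (\forall p\, \forall q\, (\neg J(p) \lor \neg J(q))) \lor (\forall n\, \neg L(n,n)) \lor (\exists t\, \forall m\, (L(m,m) \lor L(t,t)))
All bound variables are already distinct, so no renaming is needed.
Pull the quantifiers to the front (each side's bound variable is not free in the other side):
  \forall p\, \forall q\, \forall n\, \exists t\, \forall m\, (\neg J(p) \lor \neg J(q) \lor \neg L(n,n) \lor L(m,m) \lor L(t,t))
The quantifier \exists n sits under an odd number of negations (counting the antecedent side of each →), so it flips to \forall n.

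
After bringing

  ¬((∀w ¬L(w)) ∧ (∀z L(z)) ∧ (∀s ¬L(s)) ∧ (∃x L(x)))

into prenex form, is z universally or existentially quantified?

Push ¬ through the quantifiers and connectives to reach negation normal form:
  (∃w L(w)) ∨ (∃z ¬L(z)) ∨ (∃s L(s)) ∨ (∀x ¬L(x))
All bound variables are already distinct, so no renaming is needed.
Pull the quantifiers to the front (each side's bound variable is not free in the other side):
  ∃w ∃z ∃s ∀x (L(w) ∨ ¬L(z) ∨ L(s) ∨ ¬L(x))
The quantifier ∀z sits under an odd number of negations, so it flips to ∃z.

existential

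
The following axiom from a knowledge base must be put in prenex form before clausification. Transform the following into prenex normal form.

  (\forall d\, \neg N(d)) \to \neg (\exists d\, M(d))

\exists d\, \forall v\, (N(d) \lor \neg M(v))

First replace A → B with ¬A ∨ B.
  \neg (\forall d\, \neg N(d)) \lor \neg (\exists d\, M(d))
Drive negations inward (¬∀x A ≡ ∃x ¬A, ¬∃x A ≡ ∀x ¬A, De Morgan for ∧/∨):
  (\exists d\, N(d)) \lor (\forall d\, \neg M(d))
Standardize variables apart so no two quantifiers bind the same name: d↦v.
  (\exists d\, N(d)) \lor (\forall v\, \neg M(v))
Pull the quantifiers to the front (each side's bound variable is not free in the other side):
  \exists d\, \forall v\, (N(d) \lor \neg M(v))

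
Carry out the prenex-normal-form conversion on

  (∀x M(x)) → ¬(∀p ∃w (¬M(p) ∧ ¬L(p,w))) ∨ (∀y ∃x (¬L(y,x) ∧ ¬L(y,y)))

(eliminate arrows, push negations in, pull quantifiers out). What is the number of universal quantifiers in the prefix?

Eliminate → and ↔ using ¬ and ∨.
  ¬(∀x M(x)) ∨ ¬(∀p ∃w (¬M(p) ∧ ¬L(p,w))) ∨ (∀y ∃x (¬L(y,x) ∧ ¬L(y,y)))
Move each ¬ inward, flipping quantifiers it crosses:
  (∃x ¬M(x)) ∨ (∃p ∀w (M(p) ∨ L(p,w))) ∨ (∀y ∃x (¬L(y,x) ∧ ¬L(y,y)))
Rename bound variables to avoid capture: x↦y1.
  (∃x ¬M(x)) ∨ (∃p ∀w (M(p) ∨ L(p,w))) ∨ (∀y ∃y1 (¬L(y,y1) ∧ ¬L(y,y)))
Finally move all quantifiers to the prefix:
  ∃x ∃p ∀w ∀y ∃y1 (¬M(x) ∨ M(p) ∨ L(p,w) ∨ ¬L(y,y1) ∧ ¬L(y,y))
The prefix is ∃x ∃p ∀w ∀y ∃y1: 2 universal, 3 existential.

2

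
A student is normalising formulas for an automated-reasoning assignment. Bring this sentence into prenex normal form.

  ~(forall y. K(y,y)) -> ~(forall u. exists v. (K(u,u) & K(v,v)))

forall y. exists u. forall v. (K(y,y) | ~K(u,u) | ~K(v,v))

Eliminate → and ↔ using ¬ and ∨.
  ~~(forall y. K(y,y)) | ~(forall u. exists v. (K(u,u) & K(v,v)))
Push ¬ through the quantifiers and connectives to reach negation normal form:
  (forall y. K(y,y)) | (exists u. forall v. (~K(u,u) | ~K(v,v)))
Pull the quantifiers to the front (each side's bound variable is not free in the other side):
  forall y. exists u. forall v. (K(y,y) | ~K(u,u) | ~K(v,v))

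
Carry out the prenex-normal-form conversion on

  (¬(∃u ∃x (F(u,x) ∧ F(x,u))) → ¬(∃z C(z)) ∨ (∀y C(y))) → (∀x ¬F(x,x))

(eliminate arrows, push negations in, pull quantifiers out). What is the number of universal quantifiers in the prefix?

3

Rewrite implications/biconditionals: A → B as ¬A ∨ B.
  ¬(¬¬(∃u ∃x (F(u,x) ∧ F(x,u))) ∨ ¬(∃z C(z)) ∨ (∀y C(y))) ∨ (∀x ¬F(x,x))
Drive negations inward (¬∀x A ≡ ∃x ¬A, ¬∃x A ≡ ∀x ¬A, De Morgan for ∧/∨):
  (∀u ∀x (¬F(u,x) ∨ ¬F(x,u))) ∧ (∃z C(z)) ∧ (∃y ¬C(y)) ∨ (∀x ¬F(x,x))
Rename bound variables to avoid capture: x↦w1.
  (∀u ∀x (¬F(u,x) ∨ ¬F(x,u))) ∧ (∃z C(z)) ∧ (∃y ¬C(y)) ∨ (∀w1 ¬F(w1,w1))
Finally move all quantifiers to the prefix:
  ∀u ∀x ∃z ∃y ∀w1 ((¬F(u,x) ∨ ¬F(x,u)) ∧ C(z) ∧ ¬C(y) ∨ ¬F(w1,w1))
The prefix is ∀u ∀x ∃z ∃y ∀w1: 3 universal, 2 existential.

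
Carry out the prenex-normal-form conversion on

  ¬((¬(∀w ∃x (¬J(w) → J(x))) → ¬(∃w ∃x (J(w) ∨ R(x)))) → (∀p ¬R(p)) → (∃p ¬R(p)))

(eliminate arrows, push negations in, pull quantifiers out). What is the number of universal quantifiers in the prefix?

5

Eliminate → and ↔ using ¬ and ∨.
  ¬(¬(¬¬(∀w ∃x (¬¬J(w) ∨ J(x))) ∨ ¬(∃w ∃x (J(w) ∨ R(x)))) ∨ ¬(∀p ¬R(p)) ∨ (∃p ¬R(p)))
Drive negations inward (¬∀x A ≡ ∃x ¬A, ¬∃x A ≡ ∀x ¬A, De Morgan for ∧/∨):
  ((∀w ∃x (J(w) ∨ J(x))) ∨ (∀w ∀x (¬J(w) ∧ ¬R(x)))) ∧ (∀p ¬R(p)) ∧ (∀p R(p))
Rename bound variables to avoid capture: w↦x1, x↦r, p↦z1.
  ((∀w ∃x (J(w) ∨ J(x))) ∨ (∀x1 ∀r (¬J(x1) ∧ ¬R(r)))) ∧ (∀p ¬R(p)) ∧ (∀z1 R(z1))
Extract every quantifier outward, since the variables are now distinct and don't occur free across branches:
  ∀w ∃x ∀x1 ∀r ∀p ∀z1 ((J(w) ∨ J(x) ∨ ¬J(x1) ∧ ¬R(r)) ∧ ¬R(p) ∧ R(z1))
The prefix is ∀w ∃x ∀x1 ∀r ∀p ∀z1: 5 universal, 1 existential.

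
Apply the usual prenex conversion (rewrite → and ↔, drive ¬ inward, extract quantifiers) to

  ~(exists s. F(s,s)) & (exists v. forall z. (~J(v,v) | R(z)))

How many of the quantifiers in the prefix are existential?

Move each ¬ inward, flipping quantifiers it crosses:
  (forall s. ~F(s,s)) & (exists v. forall z. (~J(v,v) | R(z)))
All bound variables are already distinct, so no renaming is needed.
Extract every quantifier outward, since the variables are now distinct and don't occur free across branches:
  forall s. exists v. forall z. (~F(s,s) & (~J(v,v) | R(z)))
The prefix is forall s exists v forall z: 2 universal, 1 existential.

1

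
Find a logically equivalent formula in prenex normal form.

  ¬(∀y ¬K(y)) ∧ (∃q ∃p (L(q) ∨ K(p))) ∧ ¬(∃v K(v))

Push ¬ through the quantifiers and connectives to reach negation normal form:
  (∃y K(y)) ∧ (∃q ∃p (L(q) ∨ K(p))) ∧ (∀v ¬K(v))
All bound variables are already distinct, so no renaming is needed.
Extract every quantifier outward, since the variables are now distinct and don't occur free across branches:
  ∃y ∃q ∃p ∀v (K(y) ∧ (L(q) ∨ K(p)) ∧ ¬K(v))

∃y ∃q ∃p ∀v (K(y) ∧ (L(q) ∨ K(p)) ∧ ¬K(v))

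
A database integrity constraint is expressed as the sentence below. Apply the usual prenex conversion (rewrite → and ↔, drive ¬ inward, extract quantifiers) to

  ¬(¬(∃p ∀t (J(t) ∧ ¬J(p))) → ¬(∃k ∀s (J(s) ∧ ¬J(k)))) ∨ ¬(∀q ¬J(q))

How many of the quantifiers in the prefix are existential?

First replace A → B with ¬A ∨ B.
  ¬(¬¬(∃p ∀t (J(t) ∧ ¬J(p))) ∨ ¬(∃k ∀s (J(s) ∧ ¬J(k)))) ∨ ¬(∀q ¬J(q))
Push ¬ through the quantifiers and connectives to reach negation normal form:
  (∀p ∃t (¬J(t) ∨ J(p))) ∧ (∃k ∀s (J(s) ∧ ¬J(k))) ∨ (∃q J(q))
All bound variables are already distinct, so no renaming is needed.
Finally move all quantifiers to the prefix:
  ∀p ∃t ∃k ∀s ∃q ((¬J(t) ∨ J(p)) ∧ J(s) ∧ ¬J(k) ∨ J(q))
The prefix is ∀p ∃t ∃k ∀s ∃q: 2 universal, 3 existential.

3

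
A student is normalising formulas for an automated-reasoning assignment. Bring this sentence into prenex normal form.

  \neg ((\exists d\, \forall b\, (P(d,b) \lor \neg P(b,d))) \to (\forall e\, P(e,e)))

\exists d\, \forall b\, \exists e\, ((P(d,b) \lor \neg P(b,d)) \land \neg P(e,e))

Rewrite implications/biconditionals: A → B as ¬A ∨ B.
  \neg (\neg (\exists d\, \forall b\, (P(d,b) \lor \neg P(b,d))) \lor (\forall e\, P(e,e)))
Drive negations inward (¬∀x A ≡ ∃x ¬A, ¬∃x A ≡ ∀x ¬A, De Morgan for ∧/∨):
  (\exists d\, \forall b\, (P(d,b) \lor \neg P(b,d))) \land (\exists e\, \neg P(e,e))
Pull the quantifiers to the front (each side's bound variable is not free in the other side):
  \exists d\, \forall b\, \exists e\, ((P(d,b) \lor \neg P(b,d)) \land \neg P(e,e))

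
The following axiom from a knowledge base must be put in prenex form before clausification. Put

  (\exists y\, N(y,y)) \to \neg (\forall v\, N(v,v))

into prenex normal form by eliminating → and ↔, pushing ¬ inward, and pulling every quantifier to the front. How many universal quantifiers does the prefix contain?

First replace A → B with ¬A ∨ B.
  \neg (\exists y\, N(y,y)) \lor \neg (\forall v\, N(v,v))
Push ¬ through the quantifiers and connectives to reach negation normal form:
  (\forall y\, \neg N(y,y)) \lor (\exists v\, \neg N(v,v))
All bound variables are already distinct, so no renaming is needed.
Finally move all quantifiers to the prefix:
  \forall y\, \exists v\, (\neg N(y,y) \lor \neg N(v,v))
The prefix is \forall y \exists v: 1 universal, 1 existential.

1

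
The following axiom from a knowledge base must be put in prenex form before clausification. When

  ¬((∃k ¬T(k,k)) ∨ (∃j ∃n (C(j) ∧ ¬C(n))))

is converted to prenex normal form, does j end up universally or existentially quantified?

universal

Drive negations inward (¬∀x A ≡ ∃x ¬A, ¬∃x A ≡ ∀x ¬A, De Morgan for ∧/∨):
  (∀k T(k,k)) ∧ (∀j ∀n (¬C(j) ∨ C(n)))
All bound variables are already distinct, so no renaming is needed.
Finally move all quantifiers to the prefix:
  ∀k ∀j ∀n (T(k,k) ∧ (¬C(j) ∨ C(n)))
The quantifier ∃j sits under an odd number of negations, so it flips to ∀j.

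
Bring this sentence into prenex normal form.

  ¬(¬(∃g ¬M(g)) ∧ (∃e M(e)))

Move each ¬ inward, flipping quantifiers it crosses:
  (∃g ¬M(g)) ∨ (∀e ¬M(e))
Finally move all quantifiers to the prefix:
  ∃g ∀e (¬M(g) ∨ ¬M(e))

∃g ∀e (¬M(g) ∨ ¬M(e))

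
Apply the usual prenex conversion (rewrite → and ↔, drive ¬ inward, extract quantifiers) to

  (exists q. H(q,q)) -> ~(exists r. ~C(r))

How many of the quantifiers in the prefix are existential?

0

First replace A → B with ¬A ∨ B.
  ~(exists q. H(q,q)) | ~(exists r. ~C(r))
Drive negations inward (¬∀x A ≡ ∃x ¬A, ¬∃x A ≡ ∀x ¬A, De Morgan for ∧/∨):
  (forall q. ~H(q,q)) | (forall r. C(r))
Finally move all quantifiers to the prefix:
  forall q. forall r. (~H(q,q) | C(r))
The prefix is forall q forall r: 2 universal, 0 existential.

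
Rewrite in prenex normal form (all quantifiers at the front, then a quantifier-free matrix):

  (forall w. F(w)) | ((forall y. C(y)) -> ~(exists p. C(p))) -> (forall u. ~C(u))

First replace A → B with ¬A ∨ B.
  ~((forall w. F(w)) | ~(forall y. C(y)) | ~(exists p. C(p))) | (forall u. ~C(u))
Push ¬ through the quantifiers and connectives to reach negation normal form:
  (exists w. ~F(w)) & (forall y. C(y)) & (exists p. C(p)) | (forall u. ~C(u))
Extract every quantifier outward, since the variables are now distinct and don't occur free across branches:
  exists w. forall y. exists p. forall u. (~F(w) & C(y) & C(p) | ~C(u))

exists w. forall y. exists p. forall u. (~F(w) & C(y) & C(p) | ~C(u))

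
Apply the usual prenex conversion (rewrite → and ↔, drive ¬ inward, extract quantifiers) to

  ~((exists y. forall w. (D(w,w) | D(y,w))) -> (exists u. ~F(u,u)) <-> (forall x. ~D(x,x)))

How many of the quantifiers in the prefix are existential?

First replace A → B with ¬A ∨ B; A ↔ B as (¬A ∨ B) ∧ (¬B ∨ A).
  ~((~(~(exists y. forall w. (D(w,w) | D(y,w))) | (exists u. ~F(u,u))) | (forall x. ~D(x,x))) & (~(forall x. ~D(x,x)) | ~(exists y. forall w. (D(w,w) | D(y,w))) | (exists u. ~F(u,u))))
Push ¬ through the quantifiers and connectives to reach negation normal form:
  ((forall y. exists w. (~D(w,w) & ~D(y,w))) | (exists u. ~F(u,u))) & (exists x. D(x,x)) | (forall x. ~D(x,x)) & (exists y. forall w. (D(w,w) | D(y,w))) & (forall u. F(u,u))
Standardize variables apart so no two quantifiers bind the same name: x↦q, y↦v1, w↦t, u↦w1.
  ((forall y. exists w. (~D(w,w) & ~D(y,w))) | (exists u. ~F(u,u))) & (exists x. D(x,x)) | (forall q. ~D(q,q)) & (exists v1. forall t. (D(t,t) | D(v1,t))) & (forall w1. F(w1,w1))
Pull the quantifiers to the front (each side's bound variable is not free in the other side):
  forall y. exists w. exists u. exists x. forall q. exists v1. forall t. forall w1. ((~D(w,w) & ~D(y,w) | ~F(u,u)) & D(x,x) | ~D(q,q) & (D(t,t) | D(v1,t)) & F(w1,w1))
The prefix is forall y exists w exists u exists x forall q exists v1 forall t forall w1: 4 universal, 4 existential.

4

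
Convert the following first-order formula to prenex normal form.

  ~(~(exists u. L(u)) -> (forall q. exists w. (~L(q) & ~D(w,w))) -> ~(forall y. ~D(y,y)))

First replace A → B with ¬A ∨ B.
  ~(~~(exists u. L(u)) | ~(forall q. exists w. (~L(q) & ~D(w,w))) | ~(forall y. ~D(y,y)))
Drive negations inward (¬∀x A ≡ ∃x ¬A, ¬∃x A ≡ ∀x ¬A, De Morgan for ∧/∨):
  (forall u. ~L(u)) & (forall q. exists w. (~L(q) & ~D(w,w))) & (forall y. ~D(y,y))
All bound variables are already distinct, so no renaming is needed.
Finally move all quantifiers to the prefix:
  forall u. forall q. exists w. forall y. (~L(u) & ~L(q) & ~D(w,w) & ~D(y,y))

forall u. forall q. exists w. forall y. (~L(u) & ~L(q) & ~D(w,w) & ~D(y,y))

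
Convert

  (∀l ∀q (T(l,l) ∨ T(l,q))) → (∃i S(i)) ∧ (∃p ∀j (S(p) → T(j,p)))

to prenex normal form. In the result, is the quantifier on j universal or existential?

Eliminate → and ↔ using ¬ and ∨.
  ¬(∀l ∀q (T(l,l) ∨ T(l,q))) ∨ (∃i S(i)) ∧ (∃p ∀j (¬S(p) ∨ T(j,p)))
Move each ¬ inward, flipping quantifiers it crosses:
  (∃l ∃q (¬T(l,l) ∧ ¬T(l,q))) ∨ (∃i S(i)) ∧ (∃p ∀j (¬S(p) ∨ T(j,p)))
All bound variables are already distinct, so no renaming is needed.
Pull the quantifiers to the front (each side's bound variable is not free in the other side):
  ∃l ∃q ∃i ∃p ∀j (¬T(l,l) ∧ ¬T(l,q) ∨ S(i) ∧ (¬S(p) ∨ T(j,p)))
The quantifier ∀j sits under an even number of negations (counting the antecedent side of each →), so it remains universal.

universal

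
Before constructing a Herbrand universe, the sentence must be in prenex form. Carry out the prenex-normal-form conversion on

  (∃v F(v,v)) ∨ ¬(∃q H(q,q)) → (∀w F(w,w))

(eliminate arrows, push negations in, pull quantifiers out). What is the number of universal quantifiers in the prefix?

2

First replace A → B with ¬A ∨ B.
  ¬((∃v F(v,v)) ∨ ¬(∃q H(q,q))) ∨ (∀w F(w,w))
Drive negations inward (¬∀x A ≡ ∃x ¬A, ¬∃x A ≡ ∀x ¬A, De Morgan for ∧/∨):
  (∀v ¬F(v,v)) ∧ (∃q H(q,q)) ∨ (∀w F(w,w))
All bound variables are already distinct, so no renaming is needed.
Extract every quantifier outward, since the variables are now distinct and don't occur free across branches:
  ∀v ∃q ∀w (¬F(v,v) ∧ H(q,q) ∨ F(w,w))
The prefix is ∀v ∃q ∀w: 2 universal, 1 existential.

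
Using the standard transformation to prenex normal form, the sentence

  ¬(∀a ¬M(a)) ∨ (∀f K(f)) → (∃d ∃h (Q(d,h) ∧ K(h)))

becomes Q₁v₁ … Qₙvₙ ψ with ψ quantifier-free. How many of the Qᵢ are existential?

Rewrite implications/biconditionals: A → B as ¬A ∨ B.
  ¬(¬(∀a ¬M(a)) ∨ (∀f K(f))) ∨ (∃d ∃h (Q(d,h) ∧ K(h)))
Move each ¬ inward, flipping quantifiers it crosses:
  (∀a ¬M(a)) ∧ (∃f ¬K(f)) ∨ (∃d ∃h (Q(d,h) ∧ K(h)))
Finally move all quantifiers to the prefix:
  ∀a ∃f ∃d ∃h (¬M(a) ∧ ¬K(f) ∨ Q(d,h) ∧ K(h))
The prefix is ∀a ∃f ∃d ∃h: 1 universal, 3 existential.

3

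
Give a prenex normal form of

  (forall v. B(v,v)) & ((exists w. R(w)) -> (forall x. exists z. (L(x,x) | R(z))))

forall v. forall w. forall x. exists z. (B(v,v) & (~R(w) | L(x,x) | R(z)))

First replace A → B with ¬A ∨ B.
  (forall v. B(v,v)) & (~(exists w. R(w)) | (forall x. exists z. (L(x,x) | R(z))))
Push ¬ through the quantifiers and connectives to reach negation normal form:
  (forall v. B(v,v)) & ((forall w. ~R(w)) | (forall x. exists z. (L(x,x) | R(z))))
Extract every quantifier outward, since the variables are now distinct and don't occur free across branches:
  forall v. forall w. forall x. exists z. (B(v,v) & (~R(w) | L(x,x) | R(z)))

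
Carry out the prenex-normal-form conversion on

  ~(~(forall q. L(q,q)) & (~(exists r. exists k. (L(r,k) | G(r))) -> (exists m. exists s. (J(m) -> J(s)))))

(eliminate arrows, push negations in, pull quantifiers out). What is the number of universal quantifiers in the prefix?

Eliminate → and ↔ using ¬ and ∨.
  ~(~(forall q. L(q,q)) & (~~(exists r. exists k. (L(r,k) | G(r))) | (exists m. exists s. (~J(m) | J(s)))))
Push ¬ through the quantifiers and connectives to reach negation normal form:
  (forall q. L(q,q)) | (forall r. forall k. (~L(r,k) & ~G(r))) & (forall m. forall s. (J(m) & ~J(s)))
All bound variables are already distinct, so no renaming is needed.
Finally move all quantifiers to the prefix:
  forall q. forall r. forall k. forall m. forall s. (L(q,q) | ~L(r,k) & ~G(r) & J(m) & ~J(s))
The prefix is forall q forall r forall k forall m forall s: 5 universal, 0 existential.

5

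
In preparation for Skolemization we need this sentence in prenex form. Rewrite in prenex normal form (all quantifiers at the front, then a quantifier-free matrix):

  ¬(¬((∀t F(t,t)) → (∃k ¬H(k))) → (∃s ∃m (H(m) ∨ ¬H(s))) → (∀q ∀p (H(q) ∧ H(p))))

First replace A → B with ¬A ∨ B.
  ¬(¬¬(¬(∀t F(t,t)) ∨ (∃k ¬H(k))) ∨ ¬(∃s ∃m (H(m) ∨ ¬H(s))) ∨ (∀q ∀p (H(q) ∧ H(p))))
Move each ¬ inward, flipping quantifiers it crosses:
  (∀t F(t,t)) ∧ (∀k H(k)) ∧ (∃s ∃m (H(m) ∨ ¬H(s))) ∧ (∃q ∃p (¬H(q) ∨ ¬H(p)))
All bound variables are already distinct, so no renaming is needed.
Extract every quantifier outward, since the variables are now distinct and don't occur free across branches:
  ∀t ∀k ∃s ∃m ∃q ∃p (F(t,t) ∧ H(k) ∧ (H(m) ∨ ¬H(s)) ∧ (¬H(q) ∨ ¬H(p)))

∀t ∀k ∃s ∃m ∃q ∃p (F(t,t) ∧ H(k) ∧ (H(m) ∨ ¬H(s)) ∧ (¬H(q) ∨ ¬H(p)))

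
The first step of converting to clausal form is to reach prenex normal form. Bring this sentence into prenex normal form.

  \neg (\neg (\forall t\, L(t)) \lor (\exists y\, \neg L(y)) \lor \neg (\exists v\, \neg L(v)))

\forall t\, \forall y\, \exists v\, (L(t) \land L(y) \land \neg L(v))

Drive negations inward (¬∀x A ≡ ∃x ¬A, ¬∃x A ≡ ∀x ¬A, De Morgan for ∧/∨):
  (\forall t\, L(t)) \land (\forall y\, L(y)) \land (\exists v\, \neg L(v))
All bound variables are already distinct, so no renaming is needed.
Extract every quantifier outward, since the variables are now distinct and don't occur free across branches:
  \forall t\, \forall y\, \exists v\, (L(t) \land L(y) \land \neg L(v))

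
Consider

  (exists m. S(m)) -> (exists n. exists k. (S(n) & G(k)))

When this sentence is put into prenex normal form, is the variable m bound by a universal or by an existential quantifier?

Eliminate → and ↔ using ¬ and ∨.
  ~(exists m. S(m)) | (exists n. exists k. (S(n) & G(k)))
Drive negations inward (¬∀x A ≡ ∃x ¬A, ¬∃x A ≡ ∀x ¬A, De Morgan for ∧/∨):
  (forall m. ~S(m)) | (exists n. exists k. (S(n) & G(k)))
Extract every quantifier outward, since the variables are now distinct and don't occur free across branches:
  forall m. exists n. exists k. (~S(m) | S(n) & G(k))
The quantifier exists m sits under an odd number of negations (counting the antecedent side of each →), so it flips to forall m.

universal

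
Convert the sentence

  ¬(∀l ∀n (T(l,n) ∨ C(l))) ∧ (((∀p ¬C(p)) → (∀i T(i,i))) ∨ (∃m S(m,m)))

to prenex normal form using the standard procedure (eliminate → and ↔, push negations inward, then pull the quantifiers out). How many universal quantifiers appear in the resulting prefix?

1

Rewrite implications/biconditionals: A → B as ¬A ∨ B.
  ¬(∀l ∀n (T(l,n) ∨ C(l))) ∧ (¬(∀p ¬C(p)) ∨ (∀i T(i,i)) ∨ (∃m S(m,m)))
Push ¬ through the quantifiers and connectives to reach negation normal form:
  (∃l ∃n (¬T(l,n) ∧ ¬C(l))) ∧ ((∃p C(p)) ∨ (∀i T(i,i)) ∨ (∃m S(m,m)))
Finally move all quantifiers to the prefix:
  ∃l ∃n ∃p ∀i ∃m (¬T(l,n) ∧ ¬C(l) ∧ (C(p) ∨ T(i,i) ∨ S(m,m)))
The prefix is ∃l ∃n ∃p ∀i ∃m: 1 universal, 4 existential.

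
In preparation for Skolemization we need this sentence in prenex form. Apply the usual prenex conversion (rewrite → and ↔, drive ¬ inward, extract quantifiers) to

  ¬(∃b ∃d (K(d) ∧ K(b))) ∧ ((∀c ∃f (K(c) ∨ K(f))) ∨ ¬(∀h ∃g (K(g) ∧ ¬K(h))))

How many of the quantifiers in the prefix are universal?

Move each ¬ inward, flipping quantifiers it crosses:
  (∀b ∀d (¬K(d) ∨ ¬K(b))) ∧ ((∀c ∃f (K(c) ∨ K(f))) ∨ (∃h ∀g (¬K(g) ∨ K(h))))
Pull the quantifiers to the front (each side's bound variable is not free in the other side):
  ∀b ∀d ∀c ∃f ∃h ∀g ((¬K(d) ∨ ¬K(b)) ∧ (K(c) ∨ K(f) ∨ ¬K(g) ∨ K(h)))
The prefix is ∀b ∀d ∀c ∃f ∃h ∀g: 4 universal, 2 existential.

4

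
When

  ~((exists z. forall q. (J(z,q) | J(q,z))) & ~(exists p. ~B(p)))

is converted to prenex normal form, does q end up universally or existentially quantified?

Push ¬ through the quantifiers and connectives to reach negation normal form:
  (forall z. exists q. (~J(z,q) & ~J(q,z))) | (exists p. ~B(p))
All bound variables are already distinct, so no renaming is needed.
Extract every quantifier outward, since the variables are now distinct and don't occur free across branches:
  forall z. exists q. exists p. (~J(z,q) & ~J(q,z) | ~B(p))
The quantifier forall q sits under an odd number of negations, so it flips to exists q.

existential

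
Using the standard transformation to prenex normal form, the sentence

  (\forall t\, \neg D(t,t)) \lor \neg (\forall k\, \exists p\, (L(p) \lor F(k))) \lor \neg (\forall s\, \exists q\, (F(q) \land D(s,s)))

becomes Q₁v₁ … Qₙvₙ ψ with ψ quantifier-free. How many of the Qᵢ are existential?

2

Drive negations inward (¬∀x A ≡ ∃x ¬A, ¬∃x A ≡ ∀x ¬A, De Morgan for ∧/∨):
  (\forall t\, \neg D(t,t)) \lor (\exists k\, \forall p\, (\neg L(p) \land \neg F(k))) \lor (\exists s\, \forall q\, (\neg F(q) \lor \neg D(s,s)))
All bound variables are already distinct, so no renaming is needed.
Pull the quantifiers to the front (each side's bound variable is not free in the other side):
  \forall t\, \exists k\, \forall p\, \exists s\, \forall q\, (\neg D(t,t) \lor \neg L(p) \land \neg F(k) \lor \neg F(q) \lor \neg D(s,s))
The prefix is \forall t \exists k \forall p \exists s \forall q: 3 universal, 2 existential.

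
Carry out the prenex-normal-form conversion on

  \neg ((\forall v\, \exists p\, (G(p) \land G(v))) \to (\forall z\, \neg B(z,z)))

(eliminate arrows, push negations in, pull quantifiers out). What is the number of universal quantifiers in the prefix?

1

Rewrite implications/biconditionals: A → B as ¬A ∨ B.
  \neg (\neg (\forall v\, \exists p\, (G(p) \land G(v))) \lor (\forall z\, \neg B(z,z)))
Push ¬ through the quantifiers and connectives to reach negation normal form:
  (\forall v\, \exists p\, (G(p) \land G(v))) \land (\exists z\, B(z,z))
Pull the quantifiers to the front (each side's bound variable is not free in the other side):
  \forall v\, \exists p\, \exists z\, (G(p) \land G(v) \land B(z,z))
The prefix is \forall v \exists p \exists z: 1 universal, 2 existential.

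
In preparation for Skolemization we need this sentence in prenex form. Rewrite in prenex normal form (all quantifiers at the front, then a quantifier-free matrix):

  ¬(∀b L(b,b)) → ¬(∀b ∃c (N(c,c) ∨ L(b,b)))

∀b ∃v ∀c (L(b,b) ∨ ¬N(c,c) ∧ ¬L(v,v))

Rewrite implications/biconditionals: A → B as ¬A ∨ B.
  ¬¬(∀b L(b,b)) ∨ ¬(∀b ∃c (N(c,c) ∨ L(b,b)))
Push ¬ through the quantifiers and connectives to reach negation normal form:
  (∀b L(b,b)) ∨ (∃b ∀c (¬N(c,c) ∧ ¬L(b,b)))
Rename bound variables to avoid capture: b↦v.
  (∀b L(b,b)) ∨ (∃v ∀c (¬N(c,c) ∧ ¬L(v,v)))
Pull the quantifiers to the front (each side's bound variable is not free in the other side):
  ∀b ∃v ∀c (L(b,b) ∨ ¬N(c,c) ∧ ¬L(v,v))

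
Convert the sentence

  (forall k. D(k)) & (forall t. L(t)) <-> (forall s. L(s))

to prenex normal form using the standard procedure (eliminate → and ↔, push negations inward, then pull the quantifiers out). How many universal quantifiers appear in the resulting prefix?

3

Eliminate → and ↔ using ¬ and ∨; A ↔ B as (¬A ∨ B) ∧ (¬B ∨ A).
  (~((forall k. D(k)) & (forall t. L(t))) | (forall s. L(s))) & (~(forall s. L(s)) | (forall k. D(k)) & (forall t. L(t)))
Move each ¬ inward, flipping quantifiers it crosses:
  ((exists k. ~D(k)) | (exists t. ~L(t)) | (forall s. L(s))) & ((exists s. ~L(s)) | (forall k. D(k)) & (forall t. L(t)))
Standardize variables apart so no two quantifiers bind the same name: s↦z, k↦y1, t↦r.
  ((exists k. ~D(k)) | (exists t. ~L(t)) | (forall s. L(s))) & ((exists z. ~L(z)) | (forall y1. D(y1)) & (forall r. L(r)))
Pull the quantifiers to the front (each side's bound variable is not free in the other side):
  exists k. exists t. forall s. exists z. forall y1. forall r. ((~D(k) | ~L(t) | L(s)) & (~L(z) | D(y1) & L(r)))
The prefix is exists k exists t forall s exists z forall y1 forall r: 3 universal, 3 existential.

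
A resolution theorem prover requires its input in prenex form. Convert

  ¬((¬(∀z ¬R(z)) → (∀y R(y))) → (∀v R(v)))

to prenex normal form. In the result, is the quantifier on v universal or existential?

existential

Rewrite implications/biconditionals: A → B as ¬A ∨ B.
  ¬(¬(¬¬(∀z ¬R(z)) ∨ (∀y R(y))) ∨ (∀v R(v)))
Move each ¬ inward, flipping quantifiers it crosses:
  ((∀z ¬R(z)) ∨ (∀y R(y))) ∧ (∃v ¬R(v))
All bound variables are already distinct, so no renaming is needed.
Finally move all quantifiers to the prefix:
  ∀z ∀y ∃v ((¬R(z) ∨ R(y)) ∧ ¬R(v))
The quantifier ∀v sits under an odd number of negations (counting the antecedent side of each →), so it flips to ∃v.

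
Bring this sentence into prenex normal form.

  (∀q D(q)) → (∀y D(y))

First replace A → B with ¬A ∨ B.
  ¬(∀q D(q)) ∨ (∀y D(y))
Move each ¬ inward, flipping quantifiers it crosses:
  (∃q ¬D(q)) ∨ (∀y D(y))
All bound variables are already distinct, so no renaming is needed.
Pull the quantifiers to the front (each side's bound variable is not free in the other side):
  ∃q ∀y (¬D(q) ∨ D(y))

∃q ∀y (¬D(q) ∨ D(y))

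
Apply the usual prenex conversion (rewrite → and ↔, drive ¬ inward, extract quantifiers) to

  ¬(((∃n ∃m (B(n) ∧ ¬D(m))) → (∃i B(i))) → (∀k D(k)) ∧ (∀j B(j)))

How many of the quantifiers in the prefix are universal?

Rewrite implications/biconditionals: A → B as ¬A ∨ B.
  ¬(¬(¬(∃n ∃m (B(n) ∧ ¬D(m))) ∨ (∃i B(i))) ∨ (∀k D(k)) ∧ (∀j B(j)))
Push ¬ through the quantifiers and connectives to reach negation normal form:
  ((∀n ∀m (¬B(n) ∨ D(m))) ∨ (∃i B(i))) ∧ ((∃k ¬D(k)) ∨ (∃j ¬B(j)))
Pull the quantifiers to the front (each side's bound variable is not free in the other side):
  ∀n ∀m ∃i ∃k ∃j ((¬B(n) ∨ D(m) ∨ B(i)) ∧ (¬D(k) ∨ ¬B(j)))
The prefix is ∀n ∀m ∃i ∃k ∃j: 2 universal, 3 existential.

2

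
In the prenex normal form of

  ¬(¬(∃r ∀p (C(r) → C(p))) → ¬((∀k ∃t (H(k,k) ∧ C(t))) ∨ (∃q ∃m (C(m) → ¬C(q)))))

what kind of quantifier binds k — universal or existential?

universal

First replace A → B with ¬A ∨ B.
  ¬(¬¬(∃r ∀p (¬C(r) ∨ C(p))) ∨ ¬((∀k ∃t (H(k,k) ∧ C(t))) ∨ (∃q ∃m (¬C(m) ∨ ¬C(q)))))
Push ¬ through the quantifiers and connectives to reach negation normal form:
  (∀r ∃p (C(r) ∧ ¬C(p))) ∧ ((∀k ∃t (H(k,k) ∧ C(t))) ∨ (∃q ∃m (¬C(m) ∨ ¬C(q))))
Finally move all quantifiers to the prefix:
  ∀r ∃p ∀k ∃t ∃q ∃m (C(r) ∧ ¬C(p) ∧ (H(k,k) ∧ C(t) ∨ ¬C(m) ∨ ¬C(q)))
The quantifier ∀k sits under an even number of negations (counting the antecedent side of each →), so it remains universal.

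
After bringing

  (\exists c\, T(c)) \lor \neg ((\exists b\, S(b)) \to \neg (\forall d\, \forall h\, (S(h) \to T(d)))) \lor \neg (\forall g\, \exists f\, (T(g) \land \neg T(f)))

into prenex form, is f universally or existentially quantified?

universal

First replace A → B with ¬A ∨ B.
  (\exists c\, T(c)) \lor \neg (\neg (\exists b\, S(b)) \lor \neg (\forall d\, \forall h\, (\neg S(h) \lor T(d)))) \lor \neg (\forall g\, \exists f\, (T(g) \land \neg T(f)))
Move each ¬ inward, flipping quantifiers it crosses:
  (\exists c\, T(c)) \lor (\exists b\, S(b)) \land (\forall d\, \forall h\, (\neg S(h) \lor T(d))) \lor (\exists g\, \forall f\, (\neg T(g) \lor T(f)))
Extract every quantifier outward, since the variables are now distinct and don't occur free across branches:
  \exists c\, \exists b\, \forall d\, \forall h\, \exists g\, \forall f\, (T(c) \lor S(b) \land (\neg S(h) \lor T(d)) \lor \neg T(g) \lor T(f))
The quantifier \exists f sits under an odd number of negations (counting the antecedent side of each →), so it flips to \forall f.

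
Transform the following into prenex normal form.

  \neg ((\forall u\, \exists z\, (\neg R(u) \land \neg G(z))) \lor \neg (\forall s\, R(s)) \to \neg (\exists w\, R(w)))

Rewrite implications/biconditionals: A → B as ¬A ∨ B.
  \neg (\neg ((\forall u\, \exists z\, (\neg R(u) \land \neg G(z))) \lor \neg (\forall s\, R(s))) \lor \neg (\exists w\, R(w)))
Push ¬ through the quantifiers and connectives to reach negation normal form:
  ((\forall u\, \exists z\, (\neg R(u) \land \neg G(z))) \lor (\exists s\, \neg R(s))) \land (\exists w\, R(w))
All bound variables are already distinct, so no renaming is needed.
Extract every quantifier outward, since the variables are now distinct and don't occur free across branches:
  \forall u\, \exists z\, \exists s\, \exists w\, ((\neg R(u) \land \neg G(z) \lor \neg R(s)) \land R(w))

\forall u\, \exists z\, \exists s\, \exists w\, ((\neg R(u) \land \neg G(z) \lor \neg R(s)) \land R(w))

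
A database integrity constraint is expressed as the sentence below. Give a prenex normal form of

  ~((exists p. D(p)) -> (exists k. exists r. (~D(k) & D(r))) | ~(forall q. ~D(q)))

exists p. forall k. forall r. forall q. (D(p) & (D(k) | ~D(r)) & ~D(q))

Rewrite implications/biconditionals: A → B as ¬A ∨ B.
  ~(~(exists p. D(p)) | (exists k. exists r. (~D(k) & D(r))) | ~(forall q. ~D(q)))
Move each ¬ inward, flipping quantifiers it crosses:
  (exists p. D(p)) & (forall k. forall r. (D(k) | ~D(r))) & (forall q. ~D(q))
Extract every quantifier outward, since the variables are now distinct and don't occur free across branches:
  exists p. forall k. forall r. forall q. (D(p) & (D(k) | ~D(r)) & ~D(q))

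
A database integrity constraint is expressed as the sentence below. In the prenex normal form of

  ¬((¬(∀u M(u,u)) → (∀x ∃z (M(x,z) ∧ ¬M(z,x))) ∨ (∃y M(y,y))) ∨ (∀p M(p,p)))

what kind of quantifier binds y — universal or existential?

Rewrite implications/biconditionals: A → B as ¬A ∨ B.
  ¬(¬¬(∀u M(u,u)) ∨ (∀x ∃z (M(x,z) ∧ ¬M(z,x))) ∨ (∃y M(y,y)) ∨ (∀p M(p,p)))
Push ¬ through the quantifiers and connectives to reach negation normal form:
  (∃u ¬M(u,u)) ∧ (∃x ∀z (¬M(x,z) ∨ M(z,x))) ∧ (∀y ¬M(y,y)) ∧ (∃p ¬M(p,p))
All bound variables are already distinct, so no renaming is needed.
Extract every quantifier outward, since the variables are now distinct and don't occur free across branches:
  ∃u ∃x ∀z ∀y ∃p (¬M(u,u) ∧ (¬M(x,z) ∨ M(z,x)) ∧ ¬M(y,y) ∧ ¬M(p,p))
The quantifier ∃y sits under an odd number of negations (counting the antecedent side of each →), so it flips to ∀y.

universal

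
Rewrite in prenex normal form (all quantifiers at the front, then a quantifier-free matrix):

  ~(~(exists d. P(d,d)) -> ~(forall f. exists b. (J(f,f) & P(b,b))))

Eliminate → and ↔ using ¬ and ∨.
  ~(~~(exists d. P(d,d)) | ~(forall f. exists b. (J(f,f) & P(b,b))))
Push ¬ through the quantifiers and connectives to reach negation normal form:
  (forall d. ~P(d,d)) & (forall f. exists b. (J(f,f) & P(b,b)))
All bound variables are already distinct, so no renaming is needed.
Pull the quantifiers to the front (each side's bound variable is not free in the other side):
  forall d. forall f. exists b. (~P(d,d) & J(f,f) & P(b,b))

forall d. forall f. exists b. (~P(d,d) & J(f,f) & P(b,b))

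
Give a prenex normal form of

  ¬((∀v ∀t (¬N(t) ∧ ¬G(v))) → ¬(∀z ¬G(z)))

First replace A → B with ¬A ∨ B.
  ¬(¬(∀v ∀t (¬N(t) ∧ ¬G(v))) ∨ ¬(∀z ¬G(z)))
Move each ¬ inward, flipping quantifiers it crosses:
  (∀v ∀t (¬N(t) ∧ ¬G(v))) ∧ (∀z ¬G(z))
All bound variables are already distinct, so no renaming is needed.
Finally move all quantifiers to the prefix:
  ∀v ∀t ∀z (¬N(t) ∧ ¬G(v) ∧ ¬G(z))

∀v ∀t ∀z (¬N(t) ∧ ¬G(v) ∧ ¬G(z))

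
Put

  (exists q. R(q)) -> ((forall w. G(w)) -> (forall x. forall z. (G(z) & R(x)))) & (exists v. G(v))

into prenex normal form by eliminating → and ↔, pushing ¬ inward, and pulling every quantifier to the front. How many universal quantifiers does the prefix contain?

Eliminate → and ↔ using ¬ and ∨.
  ~(exists q. R(q)) | (~(forall w. G(w)) | (forall x. forall z. (G(z) & R(x)))) & (exists v. G(v))
Push ¬ through the quantifiers and connectives to reach negation normal form:
  (forall q. ~R(q)) | ((exists w. ~G(w)) | (forall x. forall z. (G(z) & R(x)))) & (exists v. G(v))
All bound variables are already distinct, so no renaming is needed.
Finally move all quantifiers to the prefix:
  forall q. exists w. forall x. forall z. exists v. (~R(q) | (~G(w) | G(z) & R(x)) & G(v))
The prefix is forall q exists w forall x forall z exists v: 3 universal, 2 existential.

3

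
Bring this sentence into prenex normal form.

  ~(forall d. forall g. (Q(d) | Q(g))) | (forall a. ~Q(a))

Drive negations inward (¬∀x A ≡ ∃x ¬A, ¬∃x A ≡ ∀x ¬A, De Morgan for ∧/∨):
  (exists d. exists g. (~Q(d) & ~Q(g))) | (forall a. ~Q(a))
All bound variables are already distinct, so no renaming is needed.
Pull the quantifiers to the front (each side's bound variable is not free in the other side):
  exists d. exists g. forall a. (~Q(d) & ~Q(g) | ~Q(a))

exists d. exists g. forall a. (~Q(d) & ~Q(g) | ~Q(a))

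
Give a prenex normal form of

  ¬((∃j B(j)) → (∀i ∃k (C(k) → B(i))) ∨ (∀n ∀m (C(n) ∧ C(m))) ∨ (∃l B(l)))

First replace A → B with ¬A ∨ B.
  ¬(¬(∃j B(j)) ∨ (∀i ∃k (¬C(k) ∨ B(i))) ∨ (∀n ∀m (C(n) ∧ C(m))) ∨ (∃l B(l)))
Move each ¬ inward, flipping quantifiers it crosses:
  (∃j B(j)) ∧ (∃i ∀k (C(k) ∧ ¬B(i))) ∧ (∃n ∃m (¬C(n) ∨ ¬C(m))) ∧ (∀l ¬B(l))
Pull the quantifiers to the front (each side's bound variable is not free in the other side):
  ∃j ∃i ∀k ∃n ∃m ∀l (B(j) ∧ C(k) ∧ ¬B(i) ∧ (¬C(n) ∨ ¬C(m)) ∧ ¬B(l))

∃j ∃i ∀k ∃n ∃m ∀l (B(j) ∧ C(k) ∧ ¬B(i) ∧ (¬C(n) ∨ ¬C(m)) ∧ ¬B(l))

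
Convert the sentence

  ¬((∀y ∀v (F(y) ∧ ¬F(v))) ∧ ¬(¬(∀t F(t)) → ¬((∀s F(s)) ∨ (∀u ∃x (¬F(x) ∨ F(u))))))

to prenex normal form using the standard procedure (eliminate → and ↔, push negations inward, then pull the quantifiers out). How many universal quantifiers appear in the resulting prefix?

Rewrite implications/biconditionals: A → B as ¬A ∨ B.
  ¬((∀y ∀v (F(y) ∧ ¬F(v))) ∧ ¬(¬¬(∀t F(t)) ∨ ¬((∀s F(s)) ∨ (∀u ∃x (¬F(x) ∨ F(u))))))
Drive negations inward (¬∀x A ≡ ∃x ¬A, ¬∃x A ≡ ∀x ¬A, De Morgan for ∧/∨):
  (∃y ∃v (¬F(y) ∨ F(v))) ∨ (∀t F(t)) ∨ (∃s ¬F(s)) ∧ (∃u ∀x (F(x) ∧ ¬F(u)))
Finally move all quantifiers to the prefix:
  ∃y ∃v ∀t ∃s ∃u ∀x (¬F(y) ∨ F(v) ∨ F(t) ∨ ¬F(s) ∧ F(x) ∧ ¬F(u))
The prefix is ∃y ∃v ∀t ∃s ∃u ∀x: 2 universal, 4 existential.

2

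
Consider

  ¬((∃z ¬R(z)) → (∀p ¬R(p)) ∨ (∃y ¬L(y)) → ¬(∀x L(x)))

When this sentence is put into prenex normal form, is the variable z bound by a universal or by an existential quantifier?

First replace A → B with ¬A ∨ B.
  ¬(¬(∃z ¬R(z)) ∨ ¬((∀p ¬R(p)) ∨ (∃y ¬L(y))) ∨ ¬(∀x L(x)))
Move each ¬ inward, flipping quantifiers it crosses:
  (∃z ¬R(z)) ∧ ((∀p ¬R(p)) ∨ (∃y ¬L(y))) ∧ (∀x L(x))
All bound variables are already distinct, so no renaming is needed.
Pull the quantifiers to the front (each side's bound variable is not free in the other side):
  ∃z ∀p ∃y ∀x (¬R(z) ∧ (¬R(p) ∨ ¬L(y)) ∧ L(x))
The quantifier ∃z sits under an even number of negations (counting the antecedent side of each →), so it remains existential.

existential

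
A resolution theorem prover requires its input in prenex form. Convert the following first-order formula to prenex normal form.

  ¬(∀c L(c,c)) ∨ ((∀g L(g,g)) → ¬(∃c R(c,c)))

∃c ∃g ∀s (¬L(c,c) ∨ ¬L(g,g) ∨ ¬R(s,s))

First replace A → B with ¬A ∨ B.
  ¬(∀c L(c,c)) ∨ ¬(∀g L(g,g)) ∨ ¬(∃c R(c,c))
Drive negations inward (¬∀x A ≡ ∃x ¬A, ¬∃x A ≡ ∀x ¬A, De Morgan for ∧/∨):
  (∃c ¬L(c,c)) ∨ (∃g ¬L(g,g)) ∨ (∀c ¬R(c,c))
Give each quantifier a distinct variable: c↦s.
  (∃c ¬L(c,c)) ∨ (∃g ¬L(g,g)) ∨ (∀s ¬R(s,s))
Finally move all quantifiers to the prefix:
  ∃c ∃g ∀s (¬L(c,c) ∨ ¬L(g,g) ∨ ¬R(s,s))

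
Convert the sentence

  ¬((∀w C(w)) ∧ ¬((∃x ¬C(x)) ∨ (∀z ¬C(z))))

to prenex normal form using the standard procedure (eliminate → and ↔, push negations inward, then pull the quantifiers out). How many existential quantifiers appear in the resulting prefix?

2

Push ¬ through the quantifiers and connectives to reach negation normal form:
  (∃w ¬C(w)) ∨ (∃x ¬C(x)) ∨ (∀z ¬C(z))
Pull the quantifiers to the front (each side's bound variable is not free in the other side):
  ∃w ∃x ∀z (¬C(w) ∨ ¬C(x) ∨ ¬C(z))
The prefix is ∃w ∃x ∀z: 1 universal, 2 existential.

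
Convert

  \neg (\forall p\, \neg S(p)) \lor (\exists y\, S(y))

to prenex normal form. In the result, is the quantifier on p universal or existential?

Push ¬ through the quantifiers and connectives to reach negation normal form:
  (\exists p\, S(p)) \lor (\exists y\, S(y))
All bound variables are already distinct, so no renaming is needed.
Extract every quantifier outward, since the variables are now distinct and don't occur free across branches:
  \exists p\, \exists y\, (S(p) \lor S(y))
The quantifier \forall p sits under an odd number of negations, so it flips to \exists p.

existential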